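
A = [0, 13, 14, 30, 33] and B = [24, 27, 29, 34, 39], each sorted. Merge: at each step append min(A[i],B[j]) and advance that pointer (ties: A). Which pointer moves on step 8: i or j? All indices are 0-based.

[i=0,j=0] A[i]=0<=B[j]=24 take 0 → i++
[i=1,j=0] A[i]=13<=B[j]=24 take 13 → i++
[i=2,j=0] A[i]=14<=B[j]=24 take 14 → i++
[i=3,j=0] A[i]=30>B[j]=24 take 24 → j++
[i=3,j=1] A[i]=30>B[j]=27 take 27 → j++
[i=3,j=2] A[i]=30>B[j]=29 take 29 → j++
[i=3,j=3] A[i]=30<=B[j]=34 take 30 → i++
[i=4,j=3] A[i]=33<=B[j]=34 take 33 → i++

i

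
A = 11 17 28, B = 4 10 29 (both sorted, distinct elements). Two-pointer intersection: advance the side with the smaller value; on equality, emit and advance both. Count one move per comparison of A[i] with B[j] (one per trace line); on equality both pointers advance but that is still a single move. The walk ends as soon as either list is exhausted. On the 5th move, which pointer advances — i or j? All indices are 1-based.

[i=1,j=1] 11>4 → j++
[i=1,j=2] 11>10 → j++
[i=1,j=3] 11<29 → i++
[i=2,j=3] 17<29 → i++
[i=3,j=3] 28<29 → i++

i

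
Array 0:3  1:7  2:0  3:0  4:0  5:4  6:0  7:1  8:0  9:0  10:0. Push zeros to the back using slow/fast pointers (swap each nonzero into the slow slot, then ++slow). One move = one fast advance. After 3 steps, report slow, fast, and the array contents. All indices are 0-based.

(s=0,f=0) a[fast]=3≠0 swap→a[0]=3 → slow++,fast++
(s=1,f=1) a[fast]=7≠0 swap→a[1]=7 → slow++,fast++
(s=2,f=2) a[fast]=0 → fast++

slow=2, fast=3, a=[3, 7, 0, 0, 0, 4, 0, 1, 0, 0, 0]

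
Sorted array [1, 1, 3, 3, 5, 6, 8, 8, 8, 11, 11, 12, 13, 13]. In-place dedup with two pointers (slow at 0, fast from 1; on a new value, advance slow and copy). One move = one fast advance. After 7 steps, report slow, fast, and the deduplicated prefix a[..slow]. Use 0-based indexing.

slow=4, fast=8, prefix=[1, 3, 5, 6, 8]

(s=0,f=1) a[fast]=1=a[slow] dup → fast++
(s=0,f=2) a[fast]=3≠a[slow]=1 write a[1]=3 → slow++,fast++
(s=1,f=3) a[fast]=3=a[slow] dup → fast++
(s=1,f=4) a[fast]=5≠a[slow]=3 write a[2]=5 → slow++,fast++
(s=2,f=5) a[fast]=6≠a[slow]=5 write a[3]=6 → slow++,fast++
(s=3,f=6) a[fast]=8≠a[slow]=6 write a[4]=8 → slow++,fast++
(s=4,f=7) a[fast]=8=a[slow] dup → fast++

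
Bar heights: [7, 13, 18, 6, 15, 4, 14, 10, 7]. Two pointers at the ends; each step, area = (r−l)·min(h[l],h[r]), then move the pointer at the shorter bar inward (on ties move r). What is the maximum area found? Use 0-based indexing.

l=0 r=8: min(7,7)*8=56 best=56 *, r--
l=0 r=7: min(7,10)*7=49 best=56, l++
l=1 r=7: min(13,10)*6=60 best=60 *, r--
l=1 r=6: min(13,14)*5=65 best=65 *, l++
l=2 r=6: min(18,14)*4=56 best=65, r--
l=2 r=5: min(18,4)*3=12 best=65, r--
l=2 r=4: min(18,15)*2=30 best=65, r--
l=2 r=3: min(18,6)*1=6 best=65, r--

max area = 65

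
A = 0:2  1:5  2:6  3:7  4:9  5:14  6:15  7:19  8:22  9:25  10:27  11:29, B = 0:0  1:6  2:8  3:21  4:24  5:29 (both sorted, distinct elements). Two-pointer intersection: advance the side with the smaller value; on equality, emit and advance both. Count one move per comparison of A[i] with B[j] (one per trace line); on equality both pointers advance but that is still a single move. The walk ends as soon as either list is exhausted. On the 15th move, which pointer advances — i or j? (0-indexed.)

[i=0,j=0] 2>0 → j++
[i=0,j=1] 2<6 → i++
[i=1,j=1] 5<6 → i++
[i=2,j=1] 6==6 emit → i++,j++
[i=3,j=2] 7<8 → i++
[i=4,j=2] 9>8 → j++
[i=4,j=3] 9<21 → i++
[i=5,j=3] 14<21 → i++
[i=6,j=3] 15<21 → i++
[i=7,j=3] 19<21 → i++
[i=8,j=3] 22>21 → j++
[i=8,j=4] 22<24 → i++
[i=9,j=4] 25>24 → j++
[i=9,j=5] 25<29 → i++
[i=10,j=5] 27<29 → i++

i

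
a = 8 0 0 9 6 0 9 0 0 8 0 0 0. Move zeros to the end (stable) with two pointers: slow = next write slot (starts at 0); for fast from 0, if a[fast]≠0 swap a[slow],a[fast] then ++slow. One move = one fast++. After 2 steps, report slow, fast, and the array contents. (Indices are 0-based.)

slow=1, fast=2, a=[8, 0, 0, 9, 6, 0, 9, 0, 0, 8, 0, 0, 0]

slow=0 fast=0: a[fast]=8≠0 swap→a[0]=8, slow++,fast++
slow=1 fast=1: a[fast]=0, fast++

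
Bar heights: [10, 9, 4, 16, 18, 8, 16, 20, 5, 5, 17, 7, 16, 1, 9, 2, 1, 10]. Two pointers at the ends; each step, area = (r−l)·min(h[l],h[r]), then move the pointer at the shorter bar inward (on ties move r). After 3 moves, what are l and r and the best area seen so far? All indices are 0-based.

l=0, r=14, best area=170

[0,17] min(10,10)*17=170 best=170 * → r--
[0,16] min(10,1)*16=16 best=170 → r--
[0,15] min(10,2)*15=30 best=170 → r--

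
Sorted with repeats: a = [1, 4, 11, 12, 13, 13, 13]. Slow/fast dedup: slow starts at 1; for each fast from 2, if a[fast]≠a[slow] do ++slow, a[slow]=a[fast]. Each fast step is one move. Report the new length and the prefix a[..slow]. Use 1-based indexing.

(s=1,f=2) a[fast]=4≠a[slow]=1 write a[2]=4 → slow++,fast++
(s=2,f=3) a[fast]=11≠a[slow]=4 write a[3]=11 → slow++,fast++
(s=3,f=4) a[fast]=12≠a[slow]=11 write a[4]=12 → slow++,fast++
(s=4,f=5) a[fast]=13≠a[slow]=12 write a[5]=13 → slow++,fast++
(s=5,f=6) a[fast]=13=a[slow] dup → fast++
(s=5,f=7) a[fast]=13=a[slow] dup → fast++

length 5; prefix = [1, 4, 11, 12, 13]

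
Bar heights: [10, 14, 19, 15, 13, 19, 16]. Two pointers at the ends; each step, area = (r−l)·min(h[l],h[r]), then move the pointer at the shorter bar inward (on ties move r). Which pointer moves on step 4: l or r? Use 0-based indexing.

[0,6] min(10,16)*6=60 best=60 * → l++
[1,6] min(14,16)*5=70 best=70 * → l++
[2,6] min(19,16)*4=64 best=70 → r--
[2,5] min(19,19)*3=57 best=70 → r--

r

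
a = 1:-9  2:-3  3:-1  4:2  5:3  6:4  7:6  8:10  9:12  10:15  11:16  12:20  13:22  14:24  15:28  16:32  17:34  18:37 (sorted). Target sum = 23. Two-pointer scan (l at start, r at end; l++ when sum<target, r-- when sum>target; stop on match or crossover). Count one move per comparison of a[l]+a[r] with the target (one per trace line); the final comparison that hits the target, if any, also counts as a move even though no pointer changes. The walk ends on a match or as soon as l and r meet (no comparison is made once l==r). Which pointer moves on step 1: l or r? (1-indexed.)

r

[1,18] -9+37=28 >23 → r--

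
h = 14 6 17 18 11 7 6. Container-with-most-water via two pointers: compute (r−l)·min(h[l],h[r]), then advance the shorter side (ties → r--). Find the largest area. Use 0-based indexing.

l=0 r=6: min(14,6)*6=36 best=36 *, r--
l=0 r=5: min(14,7)*5=35 best=36, r--
l=0 r=4: min(14,11)*4=44 best=44 *, r--
l=0 r=3: min(14,18)*3=42 best=44, l++
l=1 r=3: min(6,18)*2=12 best=44, l++
l=2 r=3: min(17,18)*1=17 best=44, l++

max area = 44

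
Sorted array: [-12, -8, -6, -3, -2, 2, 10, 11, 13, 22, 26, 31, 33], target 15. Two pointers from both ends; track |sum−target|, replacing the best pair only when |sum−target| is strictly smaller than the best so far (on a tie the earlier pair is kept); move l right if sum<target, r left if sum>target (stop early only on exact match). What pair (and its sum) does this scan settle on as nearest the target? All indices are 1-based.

l=1 r=13: -12+33=21 d=6 *, r--
l=1 r=12: -12+31=19 d=4 *, r--
l=1 r=11: -12+26=14 d=1 *, l++
l=2 r=11: -8+26=18 d=3, r--
l=2 r=10: -8+22=14 d=1, l++
l=3 r=10: -6+22=16 d=1, r--
l=3 r=9: -6+13=7 d=8, l++
l=4 r=9: -3+13=10 d=5, l++
l=5 r=9: -2+13=11 d=4, l++
l=6 r=9: 2+13=15 d=0 *, stop

pair (2, 13) with sum 15 (|Δ|=0)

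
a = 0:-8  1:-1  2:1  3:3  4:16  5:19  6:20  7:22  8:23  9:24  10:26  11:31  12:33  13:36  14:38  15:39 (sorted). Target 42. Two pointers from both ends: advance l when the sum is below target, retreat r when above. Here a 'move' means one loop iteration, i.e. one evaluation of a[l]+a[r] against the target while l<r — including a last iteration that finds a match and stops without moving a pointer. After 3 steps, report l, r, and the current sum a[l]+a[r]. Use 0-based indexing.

[0,15] -8+39=31 <42 → l++
[1,15] -1+39=38 <42 → l++
[2,15] 1+39=40 <42 → l++

l=3, r=15, sum=42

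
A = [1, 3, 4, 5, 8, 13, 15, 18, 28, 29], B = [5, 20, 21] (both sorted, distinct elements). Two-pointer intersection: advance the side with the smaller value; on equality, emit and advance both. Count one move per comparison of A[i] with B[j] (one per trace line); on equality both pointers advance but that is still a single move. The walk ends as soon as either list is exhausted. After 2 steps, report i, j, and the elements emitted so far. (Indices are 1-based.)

i=3, j=1, emitted=[]

i=1 j=1: 1<5, i++
i=2 j=1: 3<5, i++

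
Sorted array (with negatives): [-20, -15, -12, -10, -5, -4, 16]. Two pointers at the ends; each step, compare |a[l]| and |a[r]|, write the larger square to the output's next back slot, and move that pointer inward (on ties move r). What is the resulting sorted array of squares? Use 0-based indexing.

[16, 25, 100, 144, 225, 256, 400]

[0,6] |-20|>|16| out[6]=400 → l++
[1,6] |-15|<=|16| out[5]=256 → r--
[1,5] |-15|>|-4| out[4]=225 → l++
[2,5] |-12|>|-4| out[3]=144 → l++
[3,5] |-10|>|-4| out[2]=100 → l++
[4,5] |-5|>|-4| out[1]=25 → l++
[5,5] |-4|<=|-4| out[0]=16 → r--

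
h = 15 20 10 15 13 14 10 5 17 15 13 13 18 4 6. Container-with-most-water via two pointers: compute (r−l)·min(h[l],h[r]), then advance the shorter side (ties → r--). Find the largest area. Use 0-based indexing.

max area = 198

[0,14] min(15,6)*14=84 best=84 * → r--
[0,13] min(15,4)*13=52 best=84 → r--
[0,12] min(15,18)*12=180 best=180 * → l++
[1,12] min(20,18)*11=198 best=198 * → r--
[1,11] min(20,13)*10=130 best=198 → r--
[1,10] min(20,13)*9=117 best=198 → r--
[1,9] min(20,15)*8=120 best=198 → r--
[1,8] min(20,17)*7=119 best=198 → r--
[1,7] min(20,5)*6=30 best=198 → r--
[1,6] min(20,10)*5=50 best=198 → r--
[1,5] min(20,14)*4=56 best=198 → r--
[1,4] min(20,13)*3=39 best=198 → r--
[1,3] min(20,15)*2=30 best=198 → r--
[1,2] min(20,10)*1=10 best=198 → r--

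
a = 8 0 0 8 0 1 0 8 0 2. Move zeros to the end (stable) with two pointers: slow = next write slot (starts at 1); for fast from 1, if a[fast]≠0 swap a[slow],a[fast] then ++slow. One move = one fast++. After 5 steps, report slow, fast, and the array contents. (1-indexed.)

slow=1 fast=1: a[fast]=8≠0 swap→a[1]=8, slow++,fast++
slow=2 fast=2: a[fast]=0, fast++
slow=2 fast=3: a[fast]=0, fast++
slow=2 fast=4: a[fast]=8≠0 swap→a[2]=8, slow++,fast++
slow=3 fast=5: a[fast]=0, fast++

slow=3, fast=6, a=[8, 8, 0, 0, 0, 1, 0, 8, 0, 2]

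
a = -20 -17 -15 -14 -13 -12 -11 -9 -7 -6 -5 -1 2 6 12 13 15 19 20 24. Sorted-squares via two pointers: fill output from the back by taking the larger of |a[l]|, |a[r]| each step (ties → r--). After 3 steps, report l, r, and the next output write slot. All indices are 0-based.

l=1, r=17, next write slot=16

[0,19] |-20|<=|24| out[19]=576 → r--
[0,18] |-20|<=|20| out[18]=400 → r--
[0,17] |-20|>|19| out[17]=400 → l++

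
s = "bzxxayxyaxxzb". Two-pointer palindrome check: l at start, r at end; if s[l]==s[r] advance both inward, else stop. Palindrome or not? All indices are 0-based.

palindrome

l=0 r=12: 'b'=='b', l++,r--
l=1 r=11: 'z'=='z', l++,r--
l=2 r=10: 'x'=='x', l++,r--
l=3 r=9: 'x'=='x', l++,r--
l=4 r=8: 'a'=='a', l++,r--
l=5 r=7: 'y'=='y', l++,r--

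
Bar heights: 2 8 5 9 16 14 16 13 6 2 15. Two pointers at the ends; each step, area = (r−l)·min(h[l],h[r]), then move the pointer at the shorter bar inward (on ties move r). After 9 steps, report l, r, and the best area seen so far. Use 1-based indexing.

[1,11] min(2,15)*10=20 best=20 * → l++
[2,11] min(8,15)*9=72 best=72 * → l++
[3,11] min(5,15)*8=40 best=72 → l++
[4,11] min(9,15)*7=63 best=72 → l++
[5,11] min(16,15)*6=90 best=90 * → r--
[5,10] min(16,2)*5=10 best=90 → r--
[5,9] min(16,6)*4=24 best=90 → r--
[5,8] min(16,13)*3=39 best=90 → r--
[5,7] min(16,16)*2=32 best=90 → r--

l=5, r=6, best area=90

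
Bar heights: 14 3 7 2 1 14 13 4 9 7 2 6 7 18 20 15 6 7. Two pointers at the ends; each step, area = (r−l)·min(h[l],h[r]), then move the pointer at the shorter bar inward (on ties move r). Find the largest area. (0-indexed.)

max area = 210

[0,17] min(14,7)*17=119 best=119 * → r--
[0,16] min(14,6)*16=96 best=119 → r--
[0,15] min(14,15)*15=210 best=210 * → l++
[1,15] min(3,15)*14=42 best=210 → l++
[2,15] min(7,15)*13=91 best=210 → l++
[3,15] min(2,15)*12=24 best=210 → l++
[4,15] min(1,15)*11=11 best=210 → l++
[5,15] min(14,15)*10=140 best=210 → l++
[6,15] min(13,15)*9=117 best=210 → l++
[7,15] min(4,15)*8=32 best=210 → l++
[8,15] min(9,15)*7=63 best=210 → l++
[9,15] min(7,15)*6=42 best=210 → l++
[10,15] min(2,15)*5=10 best=210 → l++
[11,15] min(6,15)*4=24 best=210 → l++
[12,15] min(7,15)*3=21 best=210 → l++
[13,15] min(18,15)*2=30 best=210 → r--
[13,14] min(18,20)*1=18 best=210 → l++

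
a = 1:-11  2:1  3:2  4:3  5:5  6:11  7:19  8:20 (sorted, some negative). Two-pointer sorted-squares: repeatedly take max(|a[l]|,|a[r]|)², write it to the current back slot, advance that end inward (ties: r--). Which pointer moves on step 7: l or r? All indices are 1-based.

r

[1,8] |-11|<=|20| out[8]=400 → r--
[1,7] |-11|<=|19| out[7]=361 → r--
[1,6] |-11|<=|11| out[6]=121 → r--
[1,5] |-11|>|5| out[5]=121 → l++
[2,5] |1|<=|5| out[4]=25 → r--
[2,4] |1|<=|3| out[3]=9 → r--
[2,3] |1|<=|2| out[2]=4 → r--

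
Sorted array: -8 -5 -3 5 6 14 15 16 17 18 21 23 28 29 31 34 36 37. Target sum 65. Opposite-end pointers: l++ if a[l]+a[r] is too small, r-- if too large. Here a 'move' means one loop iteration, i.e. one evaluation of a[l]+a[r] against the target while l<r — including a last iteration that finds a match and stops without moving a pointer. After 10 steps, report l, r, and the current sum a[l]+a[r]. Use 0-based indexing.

l=0 r=17: -8+37=29 <65, l++
l=1 r=17: -5+37=32 <65, l++
l=2 r=17: -3+37=34 <65, l++
l=3 r=17: 5+37=42 <65, l++
l=4 r=17: 6+37=43 <65, l++
l=5 r=17: 14+37=51 <65, l++
l=6 r=17: 15+37=52 <65, l++
l=7 r=17: 16+37=53 <65, l++
l=8 r=17: 17+37=54 <65, l++
l=9 r=17: 18+37=55 <65, l++

l=10, r=17, sum=58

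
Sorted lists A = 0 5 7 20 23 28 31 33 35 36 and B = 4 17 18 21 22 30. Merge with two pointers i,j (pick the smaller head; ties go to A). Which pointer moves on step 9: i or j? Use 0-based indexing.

[i=0,j=0] A[i]=0<=B[j]=4 take 0 → i++
[i=1,j=0] A[i]=5>B[j]=4 take 4 → j++
[i=1,j=1] A[i]=5<=B[j]=17 take 5 → i++
[i=2,j=1] A[i]=7<=B[j]=17 take 7 → i++
[i=3,j=1] A[i]=20>B[j]=17 take 17 → j++
[i=3,j=2] A[i]=20>B[j]=18 take 18 → j++
[i=3,j=3] A[i]=20<=B[j]=21 take 20 → i++
[i=4,j=3] A[i]=23>B[j]=21 take 21 → j++
[i=4,j=4] A[i]=23>B[j]=22 take 22 → j++

j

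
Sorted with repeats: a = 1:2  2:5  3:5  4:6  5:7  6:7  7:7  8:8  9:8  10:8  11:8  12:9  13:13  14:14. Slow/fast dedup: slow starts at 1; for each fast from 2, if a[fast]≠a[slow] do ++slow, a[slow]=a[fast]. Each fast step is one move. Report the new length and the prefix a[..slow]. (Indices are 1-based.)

length 8; prefix = [2, 5, 6, 7, 8, 9, 13, 14]

slow=1 fast=2: a[fast]=5≠a[slow]=2 write a[2]=5, slow++,fast++
slow=2 fast=3: a[fast]=5=a[slow] dup, fast++
slow=2 fast=4: a[fast]=6≠a[slow]=5 write a[3]=6, slow++,fast++
slow=3 fast=5: a[fast]=7≠a[slow]=6 write a[4]=7, slow++,fast++
slow=4 fast=6: a[fast]=7=a[slow] dup, fast++
slow=4 fast=7: a[fast]=7=a[slow] dup, fast++
slow=4 fast=8: a[fast]=8≠a[slow]=7 write a[5]=8, slow++,fast++
slow=5 fast=9: a[fast]=8=a[slow] dup, fast++
slow=5 fast=10: a[fast]=8=a[slow] dup, fast++
slow=5 fast=11: a[fast]=8=a[slow] dup, fast++
slow=5 fast=12: a[fast]=9≠a[slow]=8 write a[6]=9, slow++,fast++
slow=6 fast=13: a[fast]=13≠a[slow]=9 write a[7]=13, slow++,fast++
slow=7 fast=14: a[fast]=14≠a[slow]=13 write a[8]=14, slow++,fast++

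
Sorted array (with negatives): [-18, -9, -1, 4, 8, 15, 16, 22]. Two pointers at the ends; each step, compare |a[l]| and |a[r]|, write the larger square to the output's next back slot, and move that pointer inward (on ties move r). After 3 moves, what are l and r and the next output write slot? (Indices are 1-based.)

l=2, r=6, next write slot=5

[1,8] |-18|<=|22| out[8]=484 → r--
[1,7] |-18|>|16| out[7]=324 → l++
[2,7] |-9|<=|16| out[6]=256 → r--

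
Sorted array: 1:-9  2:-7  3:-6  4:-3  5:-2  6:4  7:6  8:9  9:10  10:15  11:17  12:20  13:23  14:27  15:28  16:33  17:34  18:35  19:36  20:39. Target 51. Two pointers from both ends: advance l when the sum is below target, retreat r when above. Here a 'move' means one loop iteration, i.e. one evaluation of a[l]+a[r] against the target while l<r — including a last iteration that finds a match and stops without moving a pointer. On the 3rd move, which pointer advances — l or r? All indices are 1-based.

l

[1,20] -9+39=30 <51 → l++
[2,20] -7+39=32 <51 → l++
[3,20] -6+39=33 <51 → l++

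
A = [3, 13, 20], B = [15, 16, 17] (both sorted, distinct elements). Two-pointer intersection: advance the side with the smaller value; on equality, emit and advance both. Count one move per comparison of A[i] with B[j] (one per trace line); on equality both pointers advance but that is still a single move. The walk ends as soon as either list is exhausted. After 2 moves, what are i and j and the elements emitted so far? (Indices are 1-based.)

i=3, j=1, emitted=[]

i=1 j=1: 3<15, i++
i=2 j=1: 13<15, i++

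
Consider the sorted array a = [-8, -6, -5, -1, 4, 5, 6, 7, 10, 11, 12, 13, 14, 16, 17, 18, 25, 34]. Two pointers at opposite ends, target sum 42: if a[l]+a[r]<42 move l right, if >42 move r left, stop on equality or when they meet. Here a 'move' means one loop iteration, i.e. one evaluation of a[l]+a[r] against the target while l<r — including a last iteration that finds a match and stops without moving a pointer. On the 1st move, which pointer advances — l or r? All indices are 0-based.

[0,17] -8+34=26 <42 → l++

l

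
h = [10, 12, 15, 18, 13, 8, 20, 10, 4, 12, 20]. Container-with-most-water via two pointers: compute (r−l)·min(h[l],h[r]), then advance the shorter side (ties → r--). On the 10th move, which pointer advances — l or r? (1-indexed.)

[1,11] min(10,20)*10=100 best=100 * → l++
[2,11] min(12,20)*9=108 best=108 * → l++
[3,11] min(15,20)*8=120 best=120 * → l++
[4,11] min(18,20)*7=126 best=126 * → l++
[5,11] min(13,20)*6=78 best=126 → l++
[6,11] min(8,20)*5=40 best=126 → l++
[7,11] min(20,20)*4=80 best=126 → r--
[7,10] min(20,12)*3=36 best=126 → r--
[7,9] min(20,4)*2=8 best=126 → r--
[7,8] min(20,10)*1=10 best=126 → r--

r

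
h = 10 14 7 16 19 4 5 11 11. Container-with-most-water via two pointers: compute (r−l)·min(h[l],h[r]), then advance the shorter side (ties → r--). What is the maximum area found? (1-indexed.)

[1,9] min(10,11)*8=80 best=80 * → l++
[2,9] min(14,11)*7=77 best=80 → r--
[2,8] min(14,11)*6=66 best=80 → r--
[2,7] min(14,5)*5=25 best=80 → r--
[2,6] min(14,4)*4=16 best=80 → r--
[2,5] min(14,19)*3=42 best=80 → l++
[3,5] min(7,19)*2=14 best=80 → l++
[4,5] min(16,19)*1=16 best=80 → l++

max area = 80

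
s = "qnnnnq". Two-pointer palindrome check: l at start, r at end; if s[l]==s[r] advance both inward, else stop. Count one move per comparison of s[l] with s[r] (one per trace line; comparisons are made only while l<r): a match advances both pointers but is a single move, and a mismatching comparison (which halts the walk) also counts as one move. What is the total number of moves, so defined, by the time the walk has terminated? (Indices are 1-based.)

3 moves

[1,6] 'q'=='q' → l++,r--
[2,5] 'n'=='n' → l++,r--
[3,4] 'n'=='n' → l++,r--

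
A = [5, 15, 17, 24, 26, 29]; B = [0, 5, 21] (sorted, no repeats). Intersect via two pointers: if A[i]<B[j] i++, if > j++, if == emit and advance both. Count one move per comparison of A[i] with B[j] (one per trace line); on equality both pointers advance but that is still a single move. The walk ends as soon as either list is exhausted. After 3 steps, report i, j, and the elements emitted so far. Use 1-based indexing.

i=3, j=3, emitted=[5]

i=1 j=1: 5>0, j++
i=1 j=2: 5==5 emit, i++,j++
i=2 j=3: 15<21, i++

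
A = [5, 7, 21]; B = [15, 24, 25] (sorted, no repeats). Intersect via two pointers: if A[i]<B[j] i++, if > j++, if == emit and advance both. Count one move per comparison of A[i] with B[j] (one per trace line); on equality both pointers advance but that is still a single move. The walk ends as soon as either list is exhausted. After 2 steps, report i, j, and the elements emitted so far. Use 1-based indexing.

[i=1,j=1] 5<15 → i++
[i=2,j=1] 7<15 → i++

i=3, j=1, emitted=[]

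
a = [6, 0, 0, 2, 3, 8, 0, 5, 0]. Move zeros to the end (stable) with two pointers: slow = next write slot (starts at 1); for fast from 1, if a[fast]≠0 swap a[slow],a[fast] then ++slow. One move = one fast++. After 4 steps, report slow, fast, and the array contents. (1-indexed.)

(s=1,f=1) a[fast]=6≠0 swap→a[1]=6 → slow++,fast++
(s=2,f=2) a[fast]=0 → fast++
(s=2,f=3) a[fast]=0 → fast++
(s=2,f=4) a[fast]=2≠0 swap→a[2]=2 → slow++,fast++

slow=3, fast=5, a=[6, 2, 0, 0, 3, 8, 0, 5, 0]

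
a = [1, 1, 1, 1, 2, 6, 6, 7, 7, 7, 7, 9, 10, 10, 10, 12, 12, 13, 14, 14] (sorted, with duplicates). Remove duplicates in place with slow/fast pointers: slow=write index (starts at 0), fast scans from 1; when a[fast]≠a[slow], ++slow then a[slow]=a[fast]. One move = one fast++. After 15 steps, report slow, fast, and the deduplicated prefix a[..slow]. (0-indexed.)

(s=0,f=1) a[fast]=1=a[slow] dup → fast++
(s=0,f=2) a[fast]=1=a[slow] dup → fast++
(s=0,f=3) a[fast]=1=a[slow] dup → fast++
(s=0,f=4) a[fast]=2≠a[slow]=1 write a[1]=2 → slow++,fast++
(s=1,f=5) a[fast]=6≠a[slow]=2 write a[2]=6 → slow++,fast++
(s=2,f=6) a[fast]=6=a[slow] dup → fast++
(s=2,f=7) a[fast]=7≠a[slow]=6 write a[3]=7 → slow++,fast++
(s=3,f=8) a[fast]=7=a[slow] dup → fast++
(s=3,f=9) a[fast]=7=a[slow] dup → fast++
(s=3,f=10) a[fast]=7=a[slow] dup → fast++
(s=3,f=11) a[fast]=9≠a[slow]=7 write a[4]=9 → slow++,fast++
(s=4,f=12) a[fast]=10≠a[slow]=9 write a[5]=10 → slow++,fast++
(s=5,f=13) a[fast]=10=a[slow] dup → fast++
(s=5,f=14) a[fast]=10=a[slow] dup → fast++
(s=5,f=15) a[fast]=12≠a[slow]=10 write a[6]=12 → slow++,fast++

slow=6, fast=16, prefix=[1, 2, 6, 7, 9, 10, 12]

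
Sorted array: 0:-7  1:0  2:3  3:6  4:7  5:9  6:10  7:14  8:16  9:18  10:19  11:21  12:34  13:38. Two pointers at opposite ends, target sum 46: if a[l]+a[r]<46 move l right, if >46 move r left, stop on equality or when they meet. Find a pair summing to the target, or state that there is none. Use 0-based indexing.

[0,13] -7+38=31 <46 → l++
[1,13] 0+38=38 <46 → l++
[2,13] 3+38=41 <46 → l++
[3,13] 6+38=44 <46 → l++
[4,13] 7+38=45 <46 → l++
[5,13] 9+38=47 >46 → r--
[5,12] 9+34=43 <46 → l++
[6,12] 10+34=44 <46 → l++
[7,12] 14+34=48 >46 → r--
[7,11] 14+21=35 <46 → l++
[8,11] 16+21=37 <46 → l++
[9,11] 18+21=39 <46 → l++
[10,11] 19+21=40 <46 → l++

no pair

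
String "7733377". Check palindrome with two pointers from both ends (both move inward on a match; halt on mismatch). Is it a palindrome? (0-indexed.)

[0,6] '7'=='7' → l++,r--
[1,5] '7'=='7' → l++,r--
[2,4] '3'=='3' → l++,r--

palindrome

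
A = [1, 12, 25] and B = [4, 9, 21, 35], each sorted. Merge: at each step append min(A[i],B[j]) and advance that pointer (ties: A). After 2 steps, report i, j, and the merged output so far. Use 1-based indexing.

i=2, j=2, merged so far=[1, 4]

[i=1,j=1] A[i]=1<=B[j]=4 take 1 → i++
[i=2,j=1] A[i]=12>B[j]=4 take 4 → j++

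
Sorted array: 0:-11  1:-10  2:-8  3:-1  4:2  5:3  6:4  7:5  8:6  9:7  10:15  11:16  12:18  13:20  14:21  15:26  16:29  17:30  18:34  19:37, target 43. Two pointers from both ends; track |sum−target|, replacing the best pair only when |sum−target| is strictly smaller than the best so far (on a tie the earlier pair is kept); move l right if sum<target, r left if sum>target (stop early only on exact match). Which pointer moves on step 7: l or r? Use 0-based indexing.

l=0 r=19: -11+37=26 d=17 *, l++
l=1 r=19: -10+37=27 d=16 *, l++
l=2 r=19: -8+37=29 d=14 *, l++
l=3 r=19: -1+37=36 d=7 *, l++
l=4 r=19: 2+37=39 d=4 *, l++
l=5 r=19: 3+37=40 d=3 *, l++
l=6 r=19: 4+37=41 d=2 *, l++

l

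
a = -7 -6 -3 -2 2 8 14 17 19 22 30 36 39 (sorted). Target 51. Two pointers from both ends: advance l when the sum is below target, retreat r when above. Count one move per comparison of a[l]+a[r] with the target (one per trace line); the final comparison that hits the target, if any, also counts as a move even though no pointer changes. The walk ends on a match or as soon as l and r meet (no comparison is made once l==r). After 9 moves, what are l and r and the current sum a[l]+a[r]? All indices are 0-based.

[0,12] -7+39=32 <51 → l++
[1,12] -6+39=33 <51 → l++
[2,12] -3+39=36 <51 → l++
[3,12] -2+39=37 <51 → l++
[4,12] 2+39=41 <51 → l++
[5,12] 8+39=47 <51 → l++
[6,12] 14+39=53 >51 → r--
[6,11] 14+36=50 <51 → l++
[7,11] 17+36=53 >51 → r--

l=7, r=10, sum=47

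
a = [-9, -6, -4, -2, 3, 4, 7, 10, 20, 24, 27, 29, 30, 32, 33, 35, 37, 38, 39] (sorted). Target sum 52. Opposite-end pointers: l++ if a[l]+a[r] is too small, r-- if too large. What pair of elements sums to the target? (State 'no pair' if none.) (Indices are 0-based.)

(20, 32)

l=0 r=18: -9+39=30 <52, l++
l=1 r=18: -6+39=33 <52, l++
l=2 r=18: -4+39=35 <52, l++
l=3 r=18: -2+39=37 <52, l++
l=4 r=18: 3+39=42 <52, l++
l=5 r=18: 4+39=43 <52, l++
l=6 r=18: 7+39=46 <52, l++
l=7 r=18: 10+39=49 <52, l++
l=8 r=18: 20+39=59 >52, r--
l=8 r=17: 20+38=58 >52, r--
l=8 r=16: 20+37=57 >52, r--
l=8 r=15: 20+35=55 >52, r--
l=8 r=14: 20+33=53 >52, r--
l=8 r=13: 20+32=52, found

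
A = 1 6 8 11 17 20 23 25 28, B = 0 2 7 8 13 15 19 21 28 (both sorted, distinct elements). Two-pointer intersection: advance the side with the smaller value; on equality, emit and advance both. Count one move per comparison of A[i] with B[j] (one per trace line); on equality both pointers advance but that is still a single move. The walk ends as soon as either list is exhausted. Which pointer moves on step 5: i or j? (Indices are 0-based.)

i=0 j=0: 1>0, j++
i=0 j=1: 1<2, i++
i=1 j=1: 6>2, j++
i=1 j=2: 6<7, i++
i=2 j=2: 8>7, j++

j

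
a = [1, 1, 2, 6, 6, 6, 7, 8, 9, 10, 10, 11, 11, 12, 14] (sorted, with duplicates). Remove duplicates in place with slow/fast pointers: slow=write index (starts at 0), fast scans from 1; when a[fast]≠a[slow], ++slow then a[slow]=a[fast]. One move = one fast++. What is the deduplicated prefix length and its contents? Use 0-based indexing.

(s=0,f=1) a[fast]=1=a[slow] dup → fast++
(s=0,f=2) a[fast]=2≠a[slow]=1 write a[1]=2 → slow++,fast++
(s=1,f=3) a[fast]=6≠a[slow]=2 write a[2]=6 → slow++,fast++
(s=2,f=4) a[fast]=6=a[slow] dup → fast++
(s=2,f=5) a[fast]=6=a[slow] dup → fast++
(s=2,f=6) a[fast]=7≠a[slow]=6 write a[3]=7 → slow++,fast++
(s=3,f=7) a[fast]=8≠a[slow]=7 write a[4]=8 → slow++,fast++
(s=4,f=8) a[fast]=9≠a[slow]=8 write a[5]=9 → slow++,fast++
(s=5,f=9) a[fast]=10≠a[slow]=9 write a[6]=10 → slow++,fast++
(s=6,f=10) a[fast]=10=a[slow] dup → fast++
(s=6,f=11) a[fast]=11≠a[slow]=10 write a[7]=11 → slow++,fast++
(s=7,f=12) a[fast]=11=a[slow] dup → fast++
(s=7,f=13) a[fast]=12≠a[slow]=11 write a[8]=12 → slow++,fast++
(s=8,f=14) a[fast]=14≠a[slow]=12 write a[9]=14 → slow++,fast++

length 10; prefix = [1, 2, 6, 7, 8, 9, 10, 11, 12, 14]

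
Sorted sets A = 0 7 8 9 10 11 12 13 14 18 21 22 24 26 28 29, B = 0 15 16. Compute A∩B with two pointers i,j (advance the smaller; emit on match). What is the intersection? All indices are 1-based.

[i=1,j=1] 0==0 emit → i++,j++
[i=2,j=2] 7<15 → i++
[i=3,j=2] 8<15 → i++
[i=4,j=2] 9<15 → i++
[i=5,j=2] 10<15 → i++
[i=6,j=2] 11<15 → i++
[i=7,j=2] 12<15 → i++
[i=8,j=2] 13<15 → i++
[i=9,j=2] 14<15 → i++
[i=10,j=2] 18>15 → j++
[i=10,j=3] 18>16 → j++

intersection = [0]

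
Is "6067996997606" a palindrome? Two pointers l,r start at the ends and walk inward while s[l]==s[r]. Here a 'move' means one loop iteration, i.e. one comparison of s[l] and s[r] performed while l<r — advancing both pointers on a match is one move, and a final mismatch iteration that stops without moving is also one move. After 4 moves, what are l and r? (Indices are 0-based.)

[0,12] '6'=='6' → l++,r--
[1,11] '0'=='0' → l++,r--
[2,10] '6'=='6' → l++,r--
[3,9] '7'=='7' → l++,r--

l=4, r=8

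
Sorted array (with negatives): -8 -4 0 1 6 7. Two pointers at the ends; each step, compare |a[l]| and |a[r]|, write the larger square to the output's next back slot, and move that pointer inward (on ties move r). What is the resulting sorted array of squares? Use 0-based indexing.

l=0 r=5: |-8|>|7| out[5]=64, l++
l=1 r=5: |-4|<=|7| out[4]=49, r--
l=1 r=4: |-4|<=|6| out[3]=36, r--
l=1 r=3: |-4|>|1| out[2]=16, l++
l=2 r=3: |0|<=|1| out[1]=1, r--
l=2 r=2: |0|<=|0| out[0]=0, r--

[0, 1, 16, 36, 49, 64]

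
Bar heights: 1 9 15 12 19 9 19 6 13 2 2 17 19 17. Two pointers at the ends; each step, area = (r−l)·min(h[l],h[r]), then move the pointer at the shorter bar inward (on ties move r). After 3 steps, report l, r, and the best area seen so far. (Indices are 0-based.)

[0,13] min(1,17)*13=13 best=13 * → l++
[1,13] min(9,17)*12=108 best=108 * → l++
[2,13] min(15,17)*11=165 best=165 * → l++

l=3, r=13, best area=165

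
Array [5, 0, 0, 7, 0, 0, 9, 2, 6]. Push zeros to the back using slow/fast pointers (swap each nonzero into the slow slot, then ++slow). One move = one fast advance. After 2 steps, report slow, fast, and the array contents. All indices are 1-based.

(s=1,f=1) a[fast]=5≠0 swap→a[1]=5 → slow++,fast++
(s=2,f=2) a[fast]=0 → fast++

slow=2, fast=3, a=[5, 0, 0, 7, 0, 0, 9, 2, 6]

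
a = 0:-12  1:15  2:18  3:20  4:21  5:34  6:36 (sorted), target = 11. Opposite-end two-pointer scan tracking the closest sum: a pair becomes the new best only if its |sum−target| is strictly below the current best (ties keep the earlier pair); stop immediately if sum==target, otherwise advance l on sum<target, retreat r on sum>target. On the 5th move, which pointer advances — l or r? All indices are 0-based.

[0,6] -12+36=24 d=13 * → r--
[0,5] -12+34=22 d=11 * → r--
[0,4] -12+21=9 d=2 * → l++
[1,4] 15+21=36 d=25 → r--
[1,3] 15+20=35 d=24 → r--

r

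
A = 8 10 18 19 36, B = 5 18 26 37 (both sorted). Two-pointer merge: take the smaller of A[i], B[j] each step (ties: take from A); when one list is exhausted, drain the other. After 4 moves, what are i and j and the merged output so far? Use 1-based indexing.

i=4, j=2, merged so far=[5, 8, 10, 18]

[i=1,j=1] A[i]=8>B[j]=5 take 5 → j++
[i=1,j=2] A[i]=8<=B[j]=18 take 8 → i++
[i=2,j=2] A[i]=10<=B[j]=18 take 10 → i++
[i=3,j=2] A[i]=18<=B[j]=18 take 18 → i++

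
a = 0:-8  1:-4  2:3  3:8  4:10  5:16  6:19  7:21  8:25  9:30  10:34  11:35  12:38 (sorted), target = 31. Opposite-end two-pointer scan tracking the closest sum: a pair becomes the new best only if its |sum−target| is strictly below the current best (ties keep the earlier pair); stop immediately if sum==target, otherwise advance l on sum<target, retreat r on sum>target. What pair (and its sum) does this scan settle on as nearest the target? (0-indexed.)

[0,12] -8+38=30 d=1 * → l++
[1,12] -4+38=34 d=3 → r--
[1,11] -4+35=31 d=0 * → stop

pair (-4, 35) with sum 31 (|Δ|=0)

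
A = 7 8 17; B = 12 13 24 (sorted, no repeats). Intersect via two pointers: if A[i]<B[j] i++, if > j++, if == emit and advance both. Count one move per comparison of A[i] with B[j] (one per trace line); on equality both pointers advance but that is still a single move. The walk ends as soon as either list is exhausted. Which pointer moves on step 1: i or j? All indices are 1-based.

i

i=1 j=1: 7<12, i++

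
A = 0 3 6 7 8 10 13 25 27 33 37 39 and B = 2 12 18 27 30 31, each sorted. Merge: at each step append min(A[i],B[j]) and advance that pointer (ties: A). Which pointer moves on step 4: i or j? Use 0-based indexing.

[i=0,j=0] A[i]=0<=B[j]=2 take 0 → i++
[i=1,j=0] A[i]=3>B[j]=2 take 2 → j++
[i=1,j=1] A[i]=3<=B[j]=12 take 3 → i++
[i=2,j=1] A[i]=6<=B[j]=12 take 6 → i++

i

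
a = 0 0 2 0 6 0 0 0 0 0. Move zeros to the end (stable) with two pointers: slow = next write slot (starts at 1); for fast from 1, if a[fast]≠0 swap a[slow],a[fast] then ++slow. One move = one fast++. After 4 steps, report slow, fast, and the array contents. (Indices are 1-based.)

slow=2, fast=5, a=[2, 0, 0, 0, 6, 0, 0, 0, 0, 0]

slow=1 fast=1: a[fast]=0, fast++
slow=1 fast=2: a[fast]=0, fast++
slow=1 fast=3: a[fast]=2≠0 swap→a[1]=2, slow++,fast++
slow=2 fast=4: a[fast]=0, fast++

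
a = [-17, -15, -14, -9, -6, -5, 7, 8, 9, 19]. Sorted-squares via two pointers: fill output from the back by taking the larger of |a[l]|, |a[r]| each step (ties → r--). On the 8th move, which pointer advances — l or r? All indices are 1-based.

l=1 r=10: |-17|<=|19| out[10]=361, r--
l=1 r=9: |-17|>|9| out[9]=289, l++
l=2 r=9: |-15|>|9| out[8]=225, l++
l=3 r=9: |-14|>|9| out[7]=196, l++
l=4 r=9: |-9|<=|9| out[6]=81, r--
l=4 r=8: |-9|>|8| out[5]=81, l++
l=5 r=8: |-6|<=|8| out[4]=64, r--
l=5 r=7: |-6|<=|7| out[3]=49, r--

r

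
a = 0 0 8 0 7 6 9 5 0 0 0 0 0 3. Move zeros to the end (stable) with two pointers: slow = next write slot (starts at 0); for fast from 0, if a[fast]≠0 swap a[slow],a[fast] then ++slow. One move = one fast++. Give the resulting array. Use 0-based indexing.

(s=0,f=0) a[fast]=0 → fast++
(s=0,f=1) a[fast]=0 → fast++
(s=0,f=2) a[fast]=8≠0 swap→a[0]=8 → slow++,fast++
(s=1,f=3) a[fast]=0 → fast++
(s=1,f=4) a[fast]=7≠0 swap→a[1]=7 → slow++,fast++
(s=2,f=5) a[fast]=6≠0 swap→a[2]=6 → slow++,fast++
(s=3,f=6) a[fast]=9≠0 swap→a[3]=9 → slow++,fast++
(s=4,f=7) a[fast]=5≠0 swap→a[4]=5 → slow++,fast++
(s=5,f=8) a[fast]=0 → fast++
(s=5,f=9) a[fast]=0 → fast++
(s=5,f=10) a[fast]=0 → fast++
(s=5,f=11) a[fast]=0 → fast++
(s=5,f=12) a[fast]=0 → fast++
(s=5,f=13) a[fast]=3≠0 swap→a[5]=3 → slow++,fast++

[8, 7, 6, 9, 5, 3, 0, 0, 0, 0, 0, 0, 0, 0]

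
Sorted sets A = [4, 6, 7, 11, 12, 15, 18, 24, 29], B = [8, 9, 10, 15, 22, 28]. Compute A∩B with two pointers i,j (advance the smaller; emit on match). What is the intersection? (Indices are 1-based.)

[i=1,j=1] 4<8 → i++
[i=2,j=1] 6<8 → i++
[i=3,j=1] 7<8 → i++
[i=4,j=1] 11>8 → j++
[i=4,j=2] 11>9 → j++
[i=4,j=3] 11>10 → j++
[i=4,j=4] 11<15 → i++
[i=5,j=4] 12<15 → i++
[i=6,j=4] 15==15 emit → i++,j++
[i=7,j=5] 18<22 → i++
[i=8,j=5] 24>22 → j++
[i=8,j=6] 24<28 → i++
[i=9,j=6] 29>28 → j++

intersection = [15]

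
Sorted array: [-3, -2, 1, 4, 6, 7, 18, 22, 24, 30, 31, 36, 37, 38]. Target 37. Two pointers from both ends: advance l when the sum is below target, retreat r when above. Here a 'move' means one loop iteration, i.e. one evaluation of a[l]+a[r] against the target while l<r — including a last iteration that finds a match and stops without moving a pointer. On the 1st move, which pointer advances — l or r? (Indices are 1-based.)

l

[1,14] -3+38=35 <37 → l++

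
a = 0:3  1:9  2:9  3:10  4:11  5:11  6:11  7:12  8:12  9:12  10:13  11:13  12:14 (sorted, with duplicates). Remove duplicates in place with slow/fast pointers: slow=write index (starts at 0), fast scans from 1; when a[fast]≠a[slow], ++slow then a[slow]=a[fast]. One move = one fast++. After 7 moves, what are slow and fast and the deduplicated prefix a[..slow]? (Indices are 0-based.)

(s=0,f=1) a[fast]=9≠a[slow]=3 write a[1]=9 → slow++,fast++
(s=1,f=2) a[fast]=9=a[slow] dup → fast++
(s=1,f=3) a[fast]=10≠a[slow]=9 write a[2]=10 → slow++,fast++
(s=2,f=4) a[fast]=11≠a[slow]=10 write a[3]=11 → slow++,fast++
(s=3,f=5) a[fast]=11=a[slow] dup → fast++
(s=3,f=6) a[fast]=11=a[slow] dup → fast++
(s=3,f=7) a[fast]=12≠a[slow]=11 write a[4]=12 → slow++,fast++

slow=4, fast=8, prefix=[3, 9, 10, 11, 12]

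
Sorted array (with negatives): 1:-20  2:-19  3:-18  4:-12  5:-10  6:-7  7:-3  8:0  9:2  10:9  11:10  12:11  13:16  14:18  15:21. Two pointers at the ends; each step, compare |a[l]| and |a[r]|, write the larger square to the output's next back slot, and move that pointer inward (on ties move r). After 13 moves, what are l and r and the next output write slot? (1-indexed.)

l=8, r=9, next write slot=2

[1,15] |-20|<=|21| out[15]=441 → r--
[1,14] |-20|>|18| out[14]=400 → l++
[2,14] |-19|>|18| out[13]=361 → l++
[3,14] |-18|<=|18| out[12]=324 → r--
[3,13] |-18|>|16| out[11]=324 → l++
[4,13] |-12|<=|16| out[10]=256 → r--
[4,12] |-12|>|11| out[9]=144 → l++
[5,12] |-10|<=|11| out[8]=121 → r--
[5,11] |-10|<=|10| out[7]=100 → r--
[5,10] |-10|>|9| out[6]=100 → l++
[6,10] |-7|<=|9| out[5]=81 → r--
[6,9] |-7|>|2| out[4]=49 → l++
[7,9] |-3|>|2| out[3]=9 → l++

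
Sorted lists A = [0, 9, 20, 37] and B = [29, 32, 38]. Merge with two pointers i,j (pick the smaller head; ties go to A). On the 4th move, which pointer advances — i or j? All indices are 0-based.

[i=0,j=0] A[i]=0<=B[j]=29 take 0 → i++
[i=1,j=0] A[i]=9<=B[j]=29 take 9 → i++
[i=2,j=0] A[i]=20<=B[j]=29 take 20 → i++
[i=3,j=0] A[i]=37>B[j]=29 take 29 → j++

j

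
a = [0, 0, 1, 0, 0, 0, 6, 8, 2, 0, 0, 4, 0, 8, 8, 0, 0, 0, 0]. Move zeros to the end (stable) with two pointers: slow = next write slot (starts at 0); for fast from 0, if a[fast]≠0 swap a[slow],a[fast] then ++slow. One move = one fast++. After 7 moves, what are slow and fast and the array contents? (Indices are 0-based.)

(s=0,f=0) a[fast]=0 → fast++
(s=0,f=1) a[fast]=0 → fast++
(s=0,f=2) a[fast]=1≠0 swap→a[0]=1 → slow++,fast++
(s=1,f=3) a[fast]=0 → fast++
(s=1,f=4) a[fast]=0 → fast++
(s=1,f=5) a[fast]=0 → fast++
(s=1,f=6) a[fast]=6≠0 swap→a[1]=6 → slow++,fast++

slow=2, fast=7, a=[1, 6, 0, 0, 0, 0, 0, 8, 2, 0, 0, 4, 0, 8, 8, 0, 0, 0, 0]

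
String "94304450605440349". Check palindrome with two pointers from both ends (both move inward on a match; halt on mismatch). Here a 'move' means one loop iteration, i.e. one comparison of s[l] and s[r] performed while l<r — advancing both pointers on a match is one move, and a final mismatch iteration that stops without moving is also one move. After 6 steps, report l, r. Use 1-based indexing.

l=7, r=11

[1,17] '9'=='9' → l++,r--
[2,16] '4'=='4' → l++,r--
[3,15] '3'=='3' → l++,r--
[4,14] '0'=='0' → l++,r--
[5,13] '4'=='4' → l++,r--
[6,12] '4'=='4' → l++,r--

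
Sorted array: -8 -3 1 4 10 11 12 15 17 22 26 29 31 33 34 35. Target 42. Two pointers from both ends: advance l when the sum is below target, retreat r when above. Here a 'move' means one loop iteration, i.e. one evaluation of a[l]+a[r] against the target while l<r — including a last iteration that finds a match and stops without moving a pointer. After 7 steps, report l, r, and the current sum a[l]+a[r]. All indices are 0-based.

l=4, r=12, sum=41

l=0 r=15: -8+35=27 <42, l++
l=1 r=15: -3+35=32 <42, l++
l=2 r=15: 1+35=36 <42, l++
l=3 r=15: 4+35=39 <42, l++
l=4 r=15: 10+35=45 >42, r--
l=4 r=14: 10+34=44 >42, r--
l=4 r=13: 10+33=43 >42, r--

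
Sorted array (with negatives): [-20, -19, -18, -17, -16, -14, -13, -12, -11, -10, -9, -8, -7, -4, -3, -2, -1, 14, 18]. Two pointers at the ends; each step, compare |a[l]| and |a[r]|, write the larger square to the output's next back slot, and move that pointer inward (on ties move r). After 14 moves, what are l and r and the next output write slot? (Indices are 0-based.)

[0,18] |-20|>|18| out[18]=400 → l++
[1,18] |-19|>|18| out[17]=361 → l++
[2,18] |-18|<=|18| out[16]=324 → r--
[2,17] |-18|>|14| out[15]=324 → l++
[3,17] |-17|>|14| out[14]=289 → l++
[4,17] |-16|>|14| out[13]=256 → l++
[5,17] |-14|<=|14| out[12]=196 → r--
[5,16] |-14|>|-1| out[11]=196 → l++
[6,16] |-13|>|-1| out[10]=169 → l++
[7,16] |-12|>|-1| out[9]=144 → l++
[8,16] |-11|>|-1| out[8]=121 → l++
[9,16] |-10|>|-1| out[7]=100 → l++
[10,16] |-9|>|-1| out[6]=81 → l++
[11,16] |-8|>|-1| out[5]=64 → l++

l=12, r=16, next write slot=4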